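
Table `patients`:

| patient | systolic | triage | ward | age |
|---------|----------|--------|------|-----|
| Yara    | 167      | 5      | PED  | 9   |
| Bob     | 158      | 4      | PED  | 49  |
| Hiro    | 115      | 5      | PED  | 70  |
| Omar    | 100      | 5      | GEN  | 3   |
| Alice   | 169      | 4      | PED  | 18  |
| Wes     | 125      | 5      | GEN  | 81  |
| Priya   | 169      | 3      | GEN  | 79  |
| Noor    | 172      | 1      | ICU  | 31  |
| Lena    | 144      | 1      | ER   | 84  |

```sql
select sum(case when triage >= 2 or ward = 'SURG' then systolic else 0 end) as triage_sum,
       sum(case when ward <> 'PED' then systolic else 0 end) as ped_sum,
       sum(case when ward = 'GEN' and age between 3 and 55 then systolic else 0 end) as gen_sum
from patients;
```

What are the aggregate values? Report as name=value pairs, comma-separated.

[triage_sum: triage >= 2 or ward = 'SURG']
patient=Yara: ✓ → 167
patient=Bob: ✓ → 158
patient=Hiro: ✓ → 115
patient=Omar: ✓ → 100
patient=Alice: ✓ → 169
patient=Wes: ✓ → 125
patient=Priya: ✓ → 169
patient=Noor: ✗
patient=Lena: ✗
triage_sum = 167 + 158 + 115 + 100 + 169 + 125 + 169 = 1003
—
[ped_sum: ward <> 'PED']
patient=Yara: ✗
patient=Bob: ✗
patient=Hiro: ✗
patient=Omar: ✓ → 100
patient=Alice: ✗
patient=Wes: ✓ → 125
patient=Priya: ✓ → 169
patient=Noor: ✓ → 172
patient=Lena: ✓ → 144
ped_sum = 100 + 125 + 169 + 172 + 144 = 710
—
[gen_sum: ward = 'GEN' and age between 3 and 55]
patient=Yara: ✗
patient=Bob: ✗
patient=Hiro: ✗
patient=Omar: ✓ → 100
patient=Alice: ✗
patient=Wes: ✗
patient=Priya: ✗
patient=Noor: ✗
patient=Lena: ✗
gen_sum = 100

triage_sum=1003, ped_sum=710, gen_sum=100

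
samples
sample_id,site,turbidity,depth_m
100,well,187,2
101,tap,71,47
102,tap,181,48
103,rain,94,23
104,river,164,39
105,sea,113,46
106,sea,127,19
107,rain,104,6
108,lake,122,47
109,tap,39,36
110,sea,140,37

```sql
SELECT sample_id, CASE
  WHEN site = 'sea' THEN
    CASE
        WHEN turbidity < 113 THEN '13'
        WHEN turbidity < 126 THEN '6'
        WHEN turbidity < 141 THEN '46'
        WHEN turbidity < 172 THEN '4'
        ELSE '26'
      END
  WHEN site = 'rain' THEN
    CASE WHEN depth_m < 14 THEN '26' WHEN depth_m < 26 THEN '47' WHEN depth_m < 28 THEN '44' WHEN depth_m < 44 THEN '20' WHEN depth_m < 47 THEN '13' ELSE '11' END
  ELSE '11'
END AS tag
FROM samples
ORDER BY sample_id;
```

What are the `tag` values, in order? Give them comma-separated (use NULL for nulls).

11, 11, 11, 47, 11, 6, 46, 26, 11, 11, 46

sample_id=100: site='well' → outer ELSE → 11
sample_id=101: site='tap' → outer ELSE → 11
sample_id=102: site='tap' → outer ELSE → 11
sample_id=103: site='rain' → inner[depth_m < 26] → 47
sample_id=104: site='river' → outer ELSE → 11
sample_id=105: site='sea' → inner[turbidity < 126] → 6
sample_id=106: site='sea' → inner[turbidity < 141] → 46
sample_id=107: site='rain' → inner[depth_m < 14] → 26
sample_id=108: site='lake' → outer ELSE → 11
sample_id=109: site='tap' → outer ELSE → 11
sample_id=110: site='sea' → inner[turbidity < 141] → 46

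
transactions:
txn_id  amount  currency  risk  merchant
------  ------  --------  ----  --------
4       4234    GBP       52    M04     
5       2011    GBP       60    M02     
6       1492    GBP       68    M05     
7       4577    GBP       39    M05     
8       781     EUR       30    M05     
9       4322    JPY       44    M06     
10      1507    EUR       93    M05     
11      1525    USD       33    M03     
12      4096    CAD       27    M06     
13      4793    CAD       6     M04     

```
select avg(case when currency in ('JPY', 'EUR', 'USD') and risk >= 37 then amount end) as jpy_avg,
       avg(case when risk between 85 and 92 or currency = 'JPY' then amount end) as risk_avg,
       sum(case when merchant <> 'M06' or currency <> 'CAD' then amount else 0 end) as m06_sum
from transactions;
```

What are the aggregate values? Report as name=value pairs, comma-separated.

[jpy_avg: currency in ('JPY', 'EUR', 'USD') and risk >= 37]
txn_id=4: ✗
txn_id=5: ✗
txn_id=6: ✗
txn_id=7: ✗
txn_id=8: ✗
txn_id=9: ✓ → 4322
txn_id=10: ✓ → 1507
txn_id=11: ✗
txn_id=12: ✗
txn_id=13: ✗
jpy_avg = (4322 + 1507) / 2 = 2914.5
—
[risk_avg: risk between 85 and 92 or currency = 'JPY']
txn_id=4: ✗
txn_id=5: ✗
txn_id=6: ✗
txn_id=7: ✗
txn_id=8: ✗
txn_id=9: ✓ → 4322
txn_id=10: ✗
txn_id=11: ✗
txn_id=12: ✗
txn_id=13: ✗
risk_avg = 4322
—
[m06_sum: merchant <> 'M06' or currency <> 'CAD']
txn_id=4: ✓ → 4234
txn_id=5: ✓ → 2011
txn_id=6: ✓ → 1492
txn_id=7: ✓ → 4577
txn_id=8: ✓ → 781
txn_id=9: ✓ → 4322
txn_id=10: ✓ → 1507
txn_id=11: ✓ → 1525
txn_id=12: ✗
txn_id=13: ✓ → 4793
m06_sum = 4234 + 2011 + 1492 + 4577 + 781 + 4322 + 1507 + 1525 + 4793 = 25242

jpy_avg=2914.5, risk_avg=4322, m06_sum=25242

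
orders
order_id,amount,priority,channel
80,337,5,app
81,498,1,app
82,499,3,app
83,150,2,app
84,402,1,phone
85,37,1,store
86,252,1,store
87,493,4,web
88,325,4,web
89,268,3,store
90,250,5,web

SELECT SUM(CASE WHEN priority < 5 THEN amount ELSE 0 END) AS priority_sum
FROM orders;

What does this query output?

order_id=80: ✗
order_id=81: ✓ → 498
order_id=82: ✓ → 499
order_id=83: ✓ → 150
order_id=84: ✓ → 402
order_id=85: ✓ → 37
order_id=86: ✓ → 252
order_id=87: ✓ → 493
order_id=88: ✓ → 325
order_id=89: ✓ → 268
order_id=90: ✗
priority_sum = 498 + 499 + 150 + 402 + 37 + 252 + 493 + 325 + 268 = 2924

2924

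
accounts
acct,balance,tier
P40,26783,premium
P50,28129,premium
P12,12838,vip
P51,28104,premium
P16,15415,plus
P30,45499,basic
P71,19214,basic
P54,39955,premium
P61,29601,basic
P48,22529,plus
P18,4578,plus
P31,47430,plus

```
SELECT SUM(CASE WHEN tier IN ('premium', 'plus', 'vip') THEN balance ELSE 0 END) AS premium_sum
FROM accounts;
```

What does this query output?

acct=P40: ✓ → 26783
acct=P50: ✓ → 28129
acct=P12: ✓ → 12838
acct=P51: ✓ → 28104
acct=P16: ✓ → 15415
acct=P30: ✗
acct=P71: ✗
acct=P54: ✓ → 39955
acct=P61: ✗
acct=P48: ✓ → 22529
acct=P18: ✓ → 4578
acct=P31: ✓ → 47430
premium_sum = 26783 + 28129 + 12838 + 28104 + 15415 + 39955 + 22529 + 4578 + 47430 = 225761

225761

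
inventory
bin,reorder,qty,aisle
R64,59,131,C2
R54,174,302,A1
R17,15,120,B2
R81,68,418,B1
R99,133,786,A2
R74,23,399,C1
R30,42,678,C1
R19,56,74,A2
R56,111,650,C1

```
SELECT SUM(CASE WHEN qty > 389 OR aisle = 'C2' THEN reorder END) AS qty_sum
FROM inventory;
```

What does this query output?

436

bin=R64: ✓ → 59
bin=R54: ✗
bin=R17: ✗
bin=R81: ✓ → 68
bin=R99: ✓ → 133
bin=R74: ✓ → 23
bin=R30: ✓ → 42
bin=R19: ✗
bin=R56: ✓ → 111
qty_sum = 59 + 68 + 133 + 23 + 42 + 111 = 436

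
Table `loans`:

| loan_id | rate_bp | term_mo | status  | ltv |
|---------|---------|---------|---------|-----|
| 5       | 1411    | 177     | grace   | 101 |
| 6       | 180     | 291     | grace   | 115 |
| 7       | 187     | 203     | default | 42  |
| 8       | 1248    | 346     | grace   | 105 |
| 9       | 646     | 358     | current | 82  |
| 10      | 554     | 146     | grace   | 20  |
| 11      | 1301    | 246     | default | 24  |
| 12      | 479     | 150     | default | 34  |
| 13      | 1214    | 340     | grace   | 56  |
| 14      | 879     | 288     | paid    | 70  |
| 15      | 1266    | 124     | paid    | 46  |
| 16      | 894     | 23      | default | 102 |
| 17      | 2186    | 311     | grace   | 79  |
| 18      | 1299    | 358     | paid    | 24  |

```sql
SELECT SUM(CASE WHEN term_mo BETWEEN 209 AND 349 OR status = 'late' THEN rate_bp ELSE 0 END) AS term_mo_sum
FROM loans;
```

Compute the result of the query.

loan_id=5: ✗
loan_id=6: ✓ → 180
loan_id=7: ✗
loan_id=8: ✓ → 1248
loan_id=9: ✗
loan_id=10: ✗
loan_id=11: ✓ → 1301
loan_id=12: ✗
loan_id=13: ✓ → 1214
loan_id=14: ✓ → 879
loan_id=15: ✗
loan_id=16: ✗
loan_id=17: ✓ → 2186
loan_id=18: ✗
term_mo_sum = 180 + 1248 + 1301 + 1214 + 879 + 2186 = 7008

7008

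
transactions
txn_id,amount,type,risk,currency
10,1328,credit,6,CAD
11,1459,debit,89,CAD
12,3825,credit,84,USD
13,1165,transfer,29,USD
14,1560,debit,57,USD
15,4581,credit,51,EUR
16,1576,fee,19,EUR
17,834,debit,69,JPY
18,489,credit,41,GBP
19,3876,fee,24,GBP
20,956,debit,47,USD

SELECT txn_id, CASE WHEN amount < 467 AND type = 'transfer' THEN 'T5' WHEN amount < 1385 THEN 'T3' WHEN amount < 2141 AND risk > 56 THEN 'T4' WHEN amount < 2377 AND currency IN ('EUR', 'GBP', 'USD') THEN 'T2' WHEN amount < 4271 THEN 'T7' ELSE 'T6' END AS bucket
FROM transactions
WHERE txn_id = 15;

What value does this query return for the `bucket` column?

T6

txn_id = 15: amount=4581, type=credit, risk=51, currency=EUR.
amount < 467 AND type = 'transfer' → false
amount < 1385 → false
amount < 2141 AND risk > 56 → false
amount < 2377 AND currency IN ('EUR', 'GBP', 'USD') → false
amount < 4271 → false
No prior WHEN matched → ELSE → T6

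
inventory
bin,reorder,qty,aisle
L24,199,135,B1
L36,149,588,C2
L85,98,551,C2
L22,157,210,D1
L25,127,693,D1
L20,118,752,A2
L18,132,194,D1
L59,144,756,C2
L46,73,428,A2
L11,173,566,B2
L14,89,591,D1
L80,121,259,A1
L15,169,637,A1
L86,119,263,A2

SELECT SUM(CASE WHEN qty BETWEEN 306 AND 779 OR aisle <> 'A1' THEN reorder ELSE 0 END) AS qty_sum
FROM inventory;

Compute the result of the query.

1747

bin=L24: ✓ → 199
bin=L36: ✓ → 149
bin=L85: ✓ → 98
bin=L22: ✓ → 157
bin=L25: ✓ → 127
bin=L20: ✓ → 118
bin=L18: ✓ → 132
bin=L59: ✓ → 144
bin=L46: ✓ → 73
bin=L11: ✓ → 173
bin=L14: ✓ → 89
bin=L80: ✗
bin=L15: ✓ → 169
bin=L86: ✓ → 119
qty_sum = 199 + 149 + 98 + 157 + 127 + 118 + 132 + 144 + 73 + 173 + 89 + 169 + 119 = 1747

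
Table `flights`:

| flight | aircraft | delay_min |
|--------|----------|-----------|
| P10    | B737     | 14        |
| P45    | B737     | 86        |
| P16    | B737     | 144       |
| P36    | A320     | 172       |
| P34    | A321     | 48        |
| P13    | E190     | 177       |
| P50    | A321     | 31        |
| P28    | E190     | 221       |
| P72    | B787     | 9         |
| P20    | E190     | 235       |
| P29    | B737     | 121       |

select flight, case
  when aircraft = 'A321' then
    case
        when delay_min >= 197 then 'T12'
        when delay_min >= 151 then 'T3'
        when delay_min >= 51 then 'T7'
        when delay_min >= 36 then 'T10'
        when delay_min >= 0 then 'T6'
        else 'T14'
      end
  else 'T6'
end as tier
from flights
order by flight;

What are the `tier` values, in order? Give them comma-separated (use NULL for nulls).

T6, T6, T6, T6, T6, T6, T10, T6, T6, T6, T6

flight=P10: aircraft='B737' → outer ELSE → T6
flight=P13: aircraft='E190' → outer ELSE → T6
flight=P16: aircraft='B737' → outer ELSE → T6
flight=P20: aircraft='E190' → outer ELSE → T6
flight=P28: aircraft='E190' → outer ELSE → T6
flight=P29: aircraft='B737' → outer ELSE → T6
flight=P34: aircraft='A321' → inner[delay_min >= 36] → T10
flight=P36: aircraft='A320' → outer ELSE → T6
flight=P45: aircraft='B737' → outer ELSE → T6
flight=P50: aircraft='A321' → inner[delay_min >= 0] → T6
flight=P72: aircraft='B787' → outer ELSE → T6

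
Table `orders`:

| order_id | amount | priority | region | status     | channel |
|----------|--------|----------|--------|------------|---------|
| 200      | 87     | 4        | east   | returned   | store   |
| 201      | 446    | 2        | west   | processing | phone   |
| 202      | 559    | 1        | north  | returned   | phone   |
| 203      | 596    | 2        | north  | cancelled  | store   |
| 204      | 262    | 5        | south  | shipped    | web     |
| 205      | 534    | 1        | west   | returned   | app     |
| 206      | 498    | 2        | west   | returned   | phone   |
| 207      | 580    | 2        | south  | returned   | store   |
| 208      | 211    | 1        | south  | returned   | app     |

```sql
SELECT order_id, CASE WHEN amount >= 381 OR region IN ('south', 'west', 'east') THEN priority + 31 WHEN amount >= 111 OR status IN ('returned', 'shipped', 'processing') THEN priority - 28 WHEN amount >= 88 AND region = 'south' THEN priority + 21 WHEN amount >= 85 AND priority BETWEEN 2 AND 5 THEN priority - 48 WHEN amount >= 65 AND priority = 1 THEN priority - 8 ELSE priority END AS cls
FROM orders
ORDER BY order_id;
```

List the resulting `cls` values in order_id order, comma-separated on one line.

35, 33, 32, 33, 36, 32, 33, 33, 32

order_id=200: amount >= 381 OR region IN ('south', 'west', 'east') → 35
order_id=201: amount >= 381 OR region IN ('south', 'west', 'east') → 33
order_id=202: amount >= 381 OR region IN ('south', 'west', 'east') → 32
order_id=203: amount >= 381 OR region IN ('south', 'west', 'east') → 33
order_id=204: amount >= 381 OR region IN ('south', 'west', 'east') → 36
order_id=205: amount >= 381 OR region IN ('south', 'west', 'east') → 32
order_id=206: amount >= 381 OR region IN ('south', 'west', 'east') → 33
order_id=207: amount >= 381 OR region IN ('south', 'west', 'east') → 33
order_id=208: amount >= 381 OR region IN ('south', 'west', 'east') → 32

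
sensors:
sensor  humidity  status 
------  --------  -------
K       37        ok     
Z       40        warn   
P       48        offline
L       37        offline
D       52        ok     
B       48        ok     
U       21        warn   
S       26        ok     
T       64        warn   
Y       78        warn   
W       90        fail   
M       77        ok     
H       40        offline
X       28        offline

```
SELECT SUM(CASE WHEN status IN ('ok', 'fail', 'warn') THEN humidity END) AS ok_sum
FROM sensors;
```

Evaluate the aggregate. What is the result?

sensor=K: ✓ → 37
sensor=Z: ✓ → 40
sensor=P: ✗
sensor=L: ✗
sensor=D: ✓ → 52
sensor=B: ✓ → 48
sensor=U: ✓ → 21
sensor=S: ✓ → 26
sensor=T: ✓ → 64
sensor=Y: ✓ → 78
sensor=W: ✓ → 90
sensor=M: ✓ → 77
sensor=H: ✗
sensor=X: ✗
ok_sum = 37 + 40 + 52 + 48 + 21 + 26 + 64 + 78 + 90 + 77 = 533

533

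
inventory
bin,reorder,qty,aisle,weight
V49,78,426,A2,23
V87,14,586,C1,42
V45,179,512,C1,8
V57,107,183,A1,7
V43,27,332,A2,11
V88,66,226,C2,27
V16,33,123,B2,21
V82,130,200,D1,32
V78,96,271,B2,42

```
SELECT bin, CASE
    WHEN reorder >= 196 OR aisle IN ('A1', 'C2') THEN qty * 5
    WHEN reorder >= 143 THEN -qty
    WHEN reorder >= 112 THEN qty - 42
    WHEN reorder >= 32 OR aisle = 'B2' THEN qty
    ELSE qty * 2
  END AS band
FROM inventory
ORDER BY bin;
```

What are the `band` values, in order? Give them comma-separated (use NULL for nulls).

bin=V16: reorder >= 32 OR aisle = 'B2' → 123
bin=V43: ELSE → 664
bin=V45: reorder >= 143 → -512
bin=V49: reorder >= 32 OR aisle = 'B2' → 426
bin=V57: reorder >= 196 OR aisle IN ('A1', 'C2') → 915
bin=V78: reorder >= 32 OR aisle = 'B2' → 271
bin=V82: reorder >= 112 → 158
bin=V87: ELSE → 1172
bin=V88: reorder >= 196 OR aisle IN ('A1', 'C2') → 1130

123, 664, -512, 426, 915, 271, 158, 1172, 1130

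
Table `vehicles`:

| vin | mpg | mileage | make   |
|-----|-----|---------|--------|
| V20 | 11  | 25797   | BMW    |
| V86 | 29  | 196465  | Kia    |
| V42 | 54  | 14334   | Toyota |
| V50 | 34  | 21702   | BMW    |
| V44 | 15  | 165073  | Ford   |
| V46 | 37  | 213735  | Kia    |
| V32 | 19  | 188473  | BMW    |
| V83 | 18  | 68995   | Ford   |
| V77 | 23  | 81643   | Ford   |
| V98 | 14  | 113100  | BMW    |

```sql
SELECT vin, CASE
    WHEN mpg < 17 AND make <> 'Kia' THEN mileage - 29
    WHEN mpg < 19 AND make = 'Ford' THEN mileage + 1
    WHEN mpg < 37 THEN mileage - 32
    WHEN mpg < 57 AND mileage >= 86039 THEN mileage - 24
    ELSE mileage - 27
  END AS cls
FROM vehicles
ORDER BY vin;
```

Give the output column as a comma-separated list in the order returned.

vin=V20: mpg < 17 AND make <> 'Kia' → 25768
vin=V32: mpg < 37 → 188441
vin=V42: ELSE → 14307
vin=V44: mpg < 17 AND make <> 'Kia' → 165044
vin=V46: mpg < 57 AND mileage >= 86039 → 213711
vin=V50: mpg < 37 → 21670
vin=V77: mpg < 37 → 81611
vin=V83: mpg < 19 AND make = 'Ford' → 68996
vin=V86: mpg < 37 → 196433
vin=V98: mpg < 17 AND make <> 'Kia' → 113071

25768, 188441, 14307, 165044, 213711, 21670, 81611, 68996, 196433, 113071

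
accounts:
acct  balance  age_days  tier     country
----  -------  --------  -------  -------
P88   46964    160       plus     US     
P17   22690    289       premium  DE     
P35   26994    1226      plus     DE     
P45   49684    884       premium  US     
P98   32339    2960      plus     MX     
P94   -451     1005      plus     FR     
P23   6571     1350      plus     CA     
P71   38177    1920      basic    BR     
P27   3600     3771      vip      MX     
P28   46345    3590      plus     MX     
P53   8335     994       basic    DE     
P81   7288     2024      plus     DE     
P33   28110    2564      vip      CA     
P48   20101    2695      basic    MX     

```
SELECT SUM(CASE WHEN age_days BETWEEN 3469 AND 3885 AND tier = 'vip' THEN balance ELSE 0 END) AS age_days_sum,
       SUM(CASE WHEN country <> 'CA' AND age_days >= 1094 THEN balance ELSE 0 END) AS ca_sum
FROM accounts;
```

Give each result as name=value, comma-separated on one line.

[age_days_sum: age_days BETWEEN 3469 AND 3885 AND tier = 'vip']
acct=P88: ✗
acct=P17: ✗
acct=P35: ✗
acct=P45: ✗
acct=P98: ✗
acct=P94: ✗
acct=P23: ✗
acct=P71: ✗
acct=P27: ✓ → 3600
acct=P28: ✗
acct=P53: ✗
acct=P81: ✗
acct=P33: ✗
acct=P48: ✗
age_days_sum = 3600
—
[ca_sum: country <> 'CA' AND age_days >= 1094]
acct=P88: ✗
acct=P17: ✗
acct=P35: ✓ → 26994
acct=P45: ✗
acct=P98: ✓ → 32339
acct=P94: ✗
acct=P23: ✗
acct=P71: ✓ → 38177
acct=P27: ✓ → 3600
acct=P28: ✓ → 46345
acct=P53: ✗
acct=P81: ✓ → 7288
acct=P33: ✗
acct=P48: ✓ → 20101
ca_sum = 26994 + 32339 + 38177 + 3600 + 46345 + 7288 + 20101 = 174844

age_days_sum=3600, ca_sum=174844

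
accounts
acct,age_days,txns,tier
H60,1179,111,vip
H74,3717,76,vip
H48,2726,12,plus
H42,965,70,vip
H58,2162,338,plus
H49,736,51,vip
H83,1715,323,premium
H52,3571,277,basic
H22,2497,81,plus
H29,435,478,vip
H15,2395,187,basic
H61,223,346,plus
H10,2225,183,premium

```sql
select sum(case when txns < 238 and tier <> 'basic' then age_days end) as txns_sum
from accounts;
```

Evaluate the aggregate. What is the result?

acct=H60: ✓ → 1179
acct=H74: ✓ → 3717
acct=H48: ✓ → 2726
acct=H42: ✓ → 965
acct=H58: ✗
acct=H49: ✓ → 736
acct=H83: ✗
acct=H52: ✗
acct=H22: ✓ → 2497
acct=H29: ✗
acct=H15: ✗
acct=H61: ✗
acct=H10: ✓ → 2225
txns_sum = 1179 + 3717 + 2726 + 965 + 736 + 2497 + 2225 = 14045

14045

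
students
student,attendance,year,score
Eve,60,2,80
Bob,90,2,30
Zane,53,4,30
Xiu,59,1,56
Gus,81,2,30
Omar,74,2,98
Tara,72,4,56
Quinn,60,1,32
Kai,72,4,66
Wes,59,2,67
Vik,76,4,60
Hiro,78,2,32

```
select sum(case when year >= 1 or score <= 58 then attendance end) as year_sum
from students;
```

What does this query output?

834

student=Eve: ✓ → 60
student=Bob: ✓ → 90
student=Zane: ✓ → 53
student=Xiu: ✓ → 59
student=Gus: ✓ → 81
student=Omar: ✓ → 74
student=Tara: ✓ → 72
student=Quinn: ✓ → 60
student=Kai: ✓ → 72
student=Wes: ✓ → 59
student=Vik: ✓ → 76
student=Hiro: ✓ → 78
year_sum = 60 + 90 + 53 + 59 + 81 + 74 + 72 + 60 + 72 + 59 + 76 + 78 = 834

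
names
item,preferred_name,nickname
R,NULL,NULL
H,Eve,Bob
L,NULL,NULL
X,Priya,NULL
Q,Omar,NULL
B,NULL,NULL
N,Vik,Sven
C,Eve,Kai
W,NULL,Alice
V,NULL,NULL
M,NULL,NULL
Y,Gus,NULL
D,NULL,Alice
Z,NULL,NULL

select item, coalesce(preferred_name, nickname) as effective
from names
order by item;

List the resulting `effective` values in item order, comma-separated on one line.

NULL, Eve, Alice, Eve, NULL, NULL, Vik, Omar, NULL, NULL, Alice, Priya, Gus, NULL

item=B: preferred_name=NULL, nickname=NULL (all NULL) → NULL
item=C: preferred_name=Eve → Eve
item=D: preferred_name=NULL, nickname=Alice → Alice
item=H: preferred_name=Eve → Eve
item=L: preferred_name=NULL, nickname=NULL (all NULL) → NULL
item=M: preferred_name=NULL, nickname=NULL (all NULL) → NULL
item=N: preferred_name=Vik → Vik
item=Q: preferred_name=Omar → Omar
item=R: preferred_name=NULL, nickname=NULL (all NULL) → NULL
item=V: preferred_name=NULL, nickname=NULL (all NULL) → NULL
item=W: preferred_name=NULL, nickname=Alice → Alice
item=X: preferred_name=Priya → Priya
item=Y: preferred_name=Gus → Gus
item=Z: preferred_name=NULL, nickname=NULL (all NULL) → NULL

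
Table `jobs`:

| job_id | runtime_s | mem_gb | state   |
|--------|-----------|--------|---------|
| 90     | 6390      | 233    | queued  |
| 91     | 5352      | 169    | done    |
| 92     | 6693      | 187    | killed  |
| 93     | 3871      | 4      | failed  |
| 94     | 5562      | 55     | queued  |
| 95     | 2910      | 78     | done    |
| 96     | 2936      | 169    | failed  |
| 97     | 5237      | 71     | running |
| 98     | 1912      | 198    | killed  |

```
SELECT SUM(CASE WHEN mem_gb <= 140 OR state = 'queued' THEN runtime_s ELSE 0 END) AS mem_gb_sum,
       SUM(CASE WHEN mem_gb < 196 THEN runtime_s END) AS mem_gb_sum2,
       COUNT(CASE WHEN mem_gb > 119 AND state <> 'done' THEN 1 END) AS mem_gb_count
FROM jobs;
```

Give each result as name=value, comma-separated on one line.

[mem_gb_sum: mem_gb <= 140 OR state = 'queued']
job_id=90: ✓ → 6390
job_id=91: ✗
job_id=92: ✗
job_id=93: ✓ → 3871
job_id=94: ✓ → 5562
job_id=95: ✓ → 2910
job_id=96: ✗
job_id=97: ✓ → 5237
job_id=98: ✗
mem_gb_sum = 6390 + 3871 + 5562 + 2910 + 5237 = 23970
—
[mem_gb_sum2: mem_gb < 196]
job_id=90: ✗
job_id=91: ✓ → 5352
job_id=92: ✓ → 6693
job_id=93: ✓ → 3871
job_id=94: ✓ → 5562
job_id=95: ✓ → 2910
job_id=96: ✓ → 2936
job_id=97: ✓ → 5237
job_id=98: ✗
mem_gb_sum2 = 5352 + 6693 + 3871 + 5562 + 2910 + 2936 + 5237 = 32561
—
[mem_gb_count: mem_gb > 119 AND state <> 'done']
job_id=90: ✓ → 1
job_id=91: ✗
job_id=92: ✓ → 1
job_id=93: ✗
job_id=94: ✗
job_id=95: ✗
job_id=96: ✓ → 1
job_id=97: ✗
job_id=98: ✓ → 1
mem_gb_count = COUNT(1, 1, 1, 1) = 4

mem_gb_sum=23970, mem_gb_sum2=32561, mem_gb_count=4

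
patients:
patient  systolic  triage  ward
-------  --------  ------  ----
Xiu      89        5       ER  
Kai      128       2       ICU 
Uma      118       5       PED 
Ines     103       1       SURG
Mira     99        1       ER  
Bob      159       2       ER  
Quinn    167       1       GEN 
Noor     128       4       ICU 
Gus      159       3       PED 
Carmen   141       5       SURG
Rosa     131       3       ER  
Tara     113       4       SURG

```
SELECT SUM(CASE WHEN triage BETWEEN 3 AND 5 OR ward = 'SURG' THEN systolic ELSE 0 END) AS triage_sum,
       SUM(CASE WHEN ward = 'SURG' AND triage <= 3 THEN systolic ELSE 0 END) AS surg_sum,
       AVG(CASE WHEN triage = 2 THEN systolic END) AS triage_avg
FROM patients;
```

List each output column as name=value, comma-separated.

triage_sum=982, surg_sum=103, triage_avg=143.5

[triage_sum: triage BETWEEN 3 AND 5 OR ward = 'SURG']
patient=Xiu: ✓ → 89
patient=Kai: ✗
patient=Uma: ✓ → 118
patient=Ines: ✓ → 103
patient=Mira: ✗
patient=Bob: ✗
patient=Quinn: ✗
patient=Noor: ✓ → 128
patient=Gus: ✓ → 159
patient=Carmen: ✓ → 141
patient=Rosa: ✓ → 131
patient=Tara: ✓ → 113
triage_sum = 89 + 118 + 103 + 128 + 159 + 141 + 131 + 113 = 982
—
[surg_sum: ward = 'SURG' AND triage <= 3]
patient=Xiu: ✗
patient=Kai: ✗
patient=Uma: ✗
patient=Ines: ✓ → 103
patient=Mira: ✗
patient=Bob: ✗
patient=Quinn: ✗
patient=Noor: ✗
patient=Gus: ✗
patient=Carmen: ✗
patient=Rosa: ✗
patient=Tara: ✗
surg_sum = 103
—
[triage_avg: triage = 2]
patient=Xiu: ✗
patient=Kai: ✓ → 128
patient=Uma: ✗
patient=Ines: ✗
patient=Mira: ✗
patient=Bob: ✓ → 159
patient=Quinn: ✗
patient=Noor: ✗
patient=Gus: ✗
patient=Carmen: ✗
patient=Rosa: ✗
patient=Tara: ✗
triage_avg = (128 + 159) / 2 = 143.5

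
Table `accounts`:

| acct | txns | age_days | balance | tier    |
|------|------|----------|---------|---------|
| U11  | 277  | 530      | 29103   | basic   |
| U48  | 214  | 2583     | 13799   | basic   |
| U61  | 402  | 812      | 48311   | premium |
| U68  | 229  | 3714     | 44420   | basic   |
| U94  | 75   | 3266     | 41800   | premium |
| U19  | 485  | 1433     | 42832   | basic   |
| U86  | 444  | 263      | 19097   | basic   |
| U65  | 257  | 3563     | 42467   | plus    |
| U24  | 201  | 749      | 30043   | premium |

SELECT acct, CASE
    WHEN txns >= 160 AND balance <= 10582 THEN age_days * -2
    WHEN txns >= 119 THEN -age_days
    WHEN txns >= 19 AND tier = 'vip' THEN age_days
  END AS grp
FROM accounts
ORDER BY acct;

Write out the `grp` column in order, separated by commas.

acct=U11: txns >= 119 → -530
acct=U19: txns >= 119 → -1433
acct=U24: txns >= 119 → -749
acct=U48: txns >= 119 → -2583
acct=U61: txns >= 119 → -812
acct=U65: txns >= 119 → -3563
acct=U68: txns >= 119 → -3714
acct=U86: txns >= 119 → -263
acct=U94: (no match → NULL) → NULL

-530, -1433, -749, -2583, -812, -3563, -3714, -263, NULL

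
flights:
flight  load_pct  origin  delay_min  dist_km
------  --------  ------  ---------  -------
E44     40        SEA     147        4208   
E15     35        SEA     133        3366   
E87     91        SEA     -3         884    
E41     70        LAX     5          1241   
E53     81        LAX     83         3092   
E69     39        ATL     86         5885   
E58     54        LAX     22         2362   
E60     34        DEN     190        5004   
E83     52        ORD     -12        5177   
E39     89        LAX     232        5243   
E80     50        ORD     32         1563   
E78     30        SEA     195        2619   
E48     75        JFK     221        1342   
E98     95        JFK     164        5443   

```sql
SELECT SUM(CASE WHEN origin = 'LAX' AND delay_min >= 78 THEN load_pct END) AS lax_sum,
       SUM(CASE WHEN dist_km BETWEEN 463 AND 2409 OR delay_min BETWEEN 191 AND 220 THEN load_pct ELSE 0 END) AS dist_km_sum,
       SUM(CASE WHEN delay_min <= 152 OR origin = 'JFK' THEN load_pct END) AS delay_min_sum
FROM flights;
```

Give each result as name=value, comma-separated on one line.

[lax_sum: origin = 'LAX' AND delay_min >= 78]
flight=E44: ✗
flight=E15: ✗
flight=E87: ✗
flight=E41: ✗
flight=E53: ✓ → 81
flight=E69: ✗
flight=E58: ✗
flight=E60: ✗
flight=E83: ✗
flight=E39: ✓ → 89
flight=E80: ✗
flight=E78: ✗
flight=E48: ✗
flight=E98: ✗
lax_sum = 81 + 89 = 170
—
[dist_km_sum: dist_km BETWEEN 463 AND 2409 OR delay_min BETWEEN 191 AND 220]
flight=E44: ✗
flight=E15: ✗
flight=E87: ✓ → 91
flight=E41: ✓ → 70
flight=E53: ✗
flight=E69: ✗
flight=E58: ✓ → 54
flight=E60: ✗
flight=E83: ✗
flight=E39: ✗
flight=E80: ✓ → 50
flight=E78: ✓ → 30
flight=E48: ✓ → 75
flight=E98: ✗
dist_km_sum = 91 + 70 + 54 + 50 + 30 + 75 = 370
—
[delay_min_sum: delay_min <= 152 OR origin = 'JFK']
flight=E44: ✓ → 40
flight=E15: ✓ → 35
flight=E87: ✓ → 91
flight=E41: ✓ → 70
flight=E53: ✓ → 81
flight=E69: ✓ → 39
flight=E58: ✓ → 54
flight=E60: ✗
flight=E83: ✓ → 52
flight=E39: ✗
flight=E80: ✓ → 50
flight=E78: ✗
flight=E48: ✓ → 75
flight=E98: ✓ → 95
delay_min_sum = 40 + 35 + 91 + 70 + 81 + 39 + 54 + 52 + 50 + 75 + 95 = 682

lax_sum=170, dist_km_sum=370, delay_min_sum=682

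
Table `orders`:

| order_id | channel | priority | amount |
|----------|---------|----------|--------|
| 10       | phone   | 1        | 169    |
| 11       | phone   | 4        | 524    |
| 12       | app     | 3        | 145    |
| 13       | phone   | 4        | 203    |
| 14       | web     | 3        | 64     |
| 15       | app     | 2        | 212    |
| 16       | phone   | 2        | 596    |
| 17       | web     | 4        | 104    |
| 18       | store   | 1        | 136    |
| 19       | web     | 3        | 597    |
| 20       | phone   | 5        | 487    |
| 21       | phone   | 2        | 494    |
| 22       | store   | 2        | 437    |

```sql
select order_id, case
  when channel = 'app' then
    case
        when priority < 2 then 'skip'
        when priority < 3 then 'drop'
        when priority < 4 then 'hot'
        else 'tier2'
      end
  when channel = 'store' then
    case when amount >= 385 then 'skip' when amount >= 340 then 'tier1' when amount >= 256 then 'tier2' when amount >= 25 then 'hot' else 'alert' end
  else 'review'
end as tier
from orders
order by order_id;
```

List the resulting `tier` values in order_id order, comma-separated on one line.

order_id=10: channel='phone' → outer ELSE → review
order_id=11: channel='phone' → outer ELSE → review
order_id=12: channel='app' → inner[priority < 4] → hot
order_id=13: channel='phone' → outer ELSE → review
order_id=14: channel='web' → outer ELSE → review
order_id=15: channel='app' → inner[priority < 3] → drop
order_id=16: channel='phone' → outer ELSE → review
order_id=17: channel='web' → outer ELSE → review
order_id=18: channel='store' → inner[amount >= 25] → hot
order_id=19: channel='web' → outer ELSE → review
order_id=20: channel='phone' → outer ELSE → review
order_id=21: channel='phone' → outer ELSE → review
order_id=22: channel='store' → inner[amount >= 385] → skip

review, review, hot, review, review, drop, review, review, hot, review, review, review, skip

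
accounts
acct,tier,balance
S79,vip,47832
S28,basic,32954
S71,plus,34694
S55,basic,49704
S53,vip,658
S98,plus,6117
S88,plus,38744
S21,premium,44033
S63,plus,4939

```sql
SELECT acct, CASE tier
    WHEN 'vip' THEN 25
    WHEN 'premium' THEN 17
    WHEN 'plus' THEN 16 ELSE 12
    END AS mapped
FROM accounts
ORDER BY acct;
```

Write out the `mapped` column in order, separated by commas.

acct=S21: tier='premium' → 17
acct=S28: ELSE → 12
acct=S53: tier='vip' → 25
acct=S55: ELSE → 12
acct=S63: tier='plus' → 16
acct=S71: tier='plus' → 16
acct=S79: tier='vip' → 25
acct=S88: tier='plus' → 16
acct=S98: tier='plus' → 16

17, 12, 25, 12, 16, 16, 25, 16, 16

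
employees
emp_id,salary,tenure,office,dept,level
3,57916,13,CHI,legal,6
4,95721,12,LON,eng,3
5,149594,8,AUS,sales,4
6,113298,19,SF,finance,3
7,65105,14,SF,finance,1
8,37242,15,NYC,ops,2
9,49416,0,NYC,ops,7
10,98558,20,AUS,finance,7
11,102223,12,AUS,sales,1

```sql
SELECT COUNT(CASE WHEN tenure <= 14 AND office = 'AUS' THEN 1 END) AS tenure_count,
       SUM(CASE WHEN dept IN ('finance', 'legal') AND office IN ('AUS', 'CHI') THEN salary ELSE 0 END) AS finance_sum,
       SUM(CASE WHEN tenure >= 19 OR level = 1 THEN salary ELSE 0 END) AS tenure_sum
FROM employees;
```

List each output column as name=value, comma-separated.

tenure_count=2, finance_sum=156474, tenure_sum=379184

[tenure_count: tenure <= 14 AND office = 'AUS']
emp_id=3: ✗
emp_id=4: ✗
emp_id=5: ✓ → 1
emp_id=6: ✗
emp_id=7: ✗
emp_id=8: ✗
emp_id=9: ✗
emp_id=10: ✗
emp_id=11: ✓ → 1
tenure_count = COUNT(1, 1) = 2
—
[finance_sum: dept IN ('finance', 'legal') AND office IN ('AUS', 'CHI')]
emp_id=3: ✓ → 57916
emp_id=4: ✗
emp_id=5: ✗
emp_id=6: ✗
emp_id=7: ✗
emp_id=8: ✗
emp_id=9: ✗
emp_id=10: ✓ → 98558
emp_id=11: ✗
finance_sum = 57916 + 98558 = 156474
—
[tenure_sum: tenure >= 19 OR level = 1]
emp_id=3: ✗
emp_id=4: ✗
emp_id=5: ✗
emp_id=6: ✓ → 113298
emp_id=7: ✓ → 65105
emp_id=8: ✗
emp_id=9: ✗
emp_id=10: ✓ → 98558
emp_id=11: ✓ → 102223
tenure_sum = 113298 + 65105 + 98558 + 102223 = 379184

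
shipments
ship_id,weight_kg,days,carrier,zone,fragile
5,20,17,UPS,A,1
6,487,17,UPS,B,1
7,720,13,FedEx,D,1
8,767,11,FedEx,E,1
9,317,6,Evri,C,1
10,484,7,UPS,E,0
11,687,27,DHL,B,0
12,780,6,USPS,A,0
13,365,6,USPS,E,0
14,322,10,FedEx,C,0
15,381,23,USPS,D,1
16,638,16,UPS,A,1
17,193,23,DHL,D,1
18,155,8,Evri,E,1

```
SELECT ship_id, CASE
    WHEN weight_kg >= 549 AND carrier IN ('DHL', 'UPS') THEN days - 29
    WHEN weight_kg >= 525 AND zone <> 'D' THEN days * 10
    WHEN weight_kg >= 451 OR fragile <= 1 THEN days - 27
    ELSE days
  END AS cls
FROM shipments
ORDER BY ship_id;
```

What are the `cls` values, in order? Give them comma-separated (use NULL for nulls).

ship_id=5: weight_kg >= 451 OR fragile <= 1 → -10
ship_id=6: weight_kg >= 451 OR fragile <= 1 → -10
ship_id=7: weight_kg >= 451 OR fragile <= 1 → -14
ship_id=8: weight_kg >= 525 AND zone <> 'D' → 110
ship_id=9: weight_kg >= 451 OR fragile <= 1 → -21
ship_id=10: weight_kg >= 451 OR fragile <= 1 → -20
ship_id=11: weight_kg >= 549 AND carrier IN ('DHL', 'UPS') → -2
ship_id=12: weight_kg >= 525 AND zone <> 'D' → 60
ship_id=13: weight_kg >= 451 OR fragile <= 1 → -21
ship_id=14: weight_kg >= 451 OR fragile <= 1 → -17
ship_id=15: weight_kg >= 451 OR fragile <= 1 → -4
ship_id=16: weight_kg >= 549 AND carrier IN ('DHL', 'UPS') → -13
ship_id=17: weight_kg >= 451 OR fragile <= 1 → -4
ship_id=18: weight_kg >= 451 OR fragile <= 1 → -19

-10, -10, -14, 110, -21, -20, -2, 60, -21, -17, -4, -13, -4, -19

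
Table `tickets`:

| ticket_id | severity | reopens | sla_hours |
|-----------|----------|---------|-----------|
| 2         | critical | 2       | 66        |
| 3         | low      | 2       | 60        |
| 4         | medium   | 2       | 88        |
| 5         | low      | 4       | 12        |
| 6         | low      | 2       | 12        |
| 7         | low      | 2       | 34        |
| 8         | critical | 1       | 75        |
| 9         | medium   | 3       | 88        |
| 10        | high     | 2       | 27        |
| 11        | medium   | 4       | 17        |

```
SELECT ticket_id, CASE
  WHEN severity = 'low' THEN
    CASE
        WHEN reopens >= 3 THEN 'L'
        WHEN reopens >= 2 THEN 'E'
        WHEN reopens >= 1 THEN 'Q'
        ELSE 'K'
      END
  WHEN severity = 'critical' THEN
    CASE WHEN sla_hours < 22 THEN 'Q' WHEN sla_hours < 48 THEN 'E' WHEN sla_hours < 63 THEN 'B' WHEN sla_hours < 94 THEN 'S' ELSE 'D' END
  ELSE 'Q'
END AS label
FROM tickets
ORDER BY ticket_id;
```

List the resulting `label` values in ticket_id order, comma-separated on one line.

ticket_id=2: severity='critical' → inner[sla_hours < 94] → S
ticket_id=3: severity='low' → inner[reopens >= 2] → E
ticket_id=4: severity='medium' → outer ELSE → Q
ticket_id=5: severity='low' → inner[reopens >= 3] → L
ticket_id=6: severity='low' → inner[reopens >= 2] → E
ticket_id=7: severity='low' → inner[reopens >= 2] → E
ticket_id=8: severity='critical' → inner[sla_hours < 94] → S
ticket_id=9: severity='medium' → outer ELSE → Q
ticket_id=10: severity='high' → outer ELSE → Q
ticket_id=11: severity='medium' → outer ELSE → Q

S, E, Q, L, E, E, S, Q, Q, Q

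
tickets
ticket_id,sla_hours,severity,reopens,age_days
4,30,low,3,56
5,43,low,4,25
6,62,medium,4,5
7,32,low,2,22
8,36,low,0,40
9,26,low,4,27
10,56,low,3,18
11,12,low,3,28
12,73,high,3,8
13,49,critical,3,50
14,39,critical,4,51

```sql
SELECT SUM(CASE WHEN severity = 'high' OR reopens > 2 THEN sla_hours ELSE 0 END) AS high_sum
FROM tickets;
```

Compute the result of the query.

390

ticket_id=4: ✓ → 30
ticket_id=5: ✓ → 43
ticket_id=6: ✓ → 62
ticket_id=7: ✗
ticket_id=8: ✗
ticket_id=9: ✓ → 26
ticket_id=10: ✓ → 56
ticket_id=11: ✓ → 12
ticket_id=12: ✓ → 73
ticket_id=13: ✓ → 49
ticket_id=14: ✓ → 39
high_sum = 30 + 43 + 62 + 26 + 56 + 12 + 73 + 49 + 39 = 390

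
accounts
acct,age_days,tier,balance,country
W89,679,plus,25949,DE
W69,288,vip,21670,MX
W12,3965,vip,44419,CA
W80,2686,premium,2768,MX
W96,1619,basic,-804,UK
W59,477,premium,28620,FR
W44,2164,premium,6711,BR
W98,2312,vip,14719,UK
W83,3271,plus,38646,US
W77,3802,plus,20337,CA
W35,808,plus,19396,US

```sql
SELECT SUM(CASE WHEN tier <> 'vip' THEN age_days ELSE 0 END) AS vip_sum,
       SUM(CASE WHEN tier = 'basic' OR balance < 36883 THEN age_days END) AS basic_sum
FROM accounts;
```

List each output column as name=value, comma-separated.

[vip_sum: tier <> 'vip']
acct=W89: ✓ → 679
acct=W69: ✗
acct=W12: ✗
acct=W80: ✓ → 2686
acct=W96: ✓ → 1619
acct=W59: ✓ → 477
acct=W44: ✓ → 2164
acct=W98: ✗
acct=W83: ✓ → 3271
acct=W77: ✓ → 3802
acct=W35: ✓ → 808
vip_sum = 679 + 2686 + 1619 + 477 + 2164 + 3271 + 3802 + 808 = 15506
—
[basic_sum: tier = 'basic' OR balance < 36883]
acct=W89: ✓ → 679
acct=W69: ✓ → 288
acct=W12: ✗
acct=W80: ✓ → 2686
acct=W96: ✓ → 1619
acct=W59: ✓ → 477
acct=W44: ✓ → 2164
acct=W98: ✓ → 2312
acct=W83: ✗
acct=W77: ✓ → 3802
acct=W35: ✓ → 808
basic_sum = 679 + 288 + 2686 + 1619 + 477 + 2164 + 2312 + 3802 + 808 = 14835

vip_sum=15506, basic_sum=14835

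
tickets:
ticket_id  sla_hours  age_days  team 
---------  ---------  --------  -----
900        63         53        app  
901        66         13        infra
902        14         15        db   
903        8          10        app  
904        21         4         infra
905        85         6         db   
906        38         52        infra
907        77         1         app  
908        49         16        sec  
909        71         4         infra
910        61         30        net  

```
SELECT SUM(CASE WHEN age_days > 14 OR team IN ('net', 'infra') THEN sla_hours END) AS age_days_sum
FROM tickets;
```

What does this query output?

383

ticket_id=900: ✓ → 63
ticket_id=901: ✓ → 66
ticket_id=902: ✓ → 14
ticket_id=903: ✗
ticket_id=904: ✓ → 21
ticket_id=905: ✗
ticket_id=906: ✓ → 38
ticket_id=907: ✗
ticket_id=908: ✓ → 49
ticket_id=909: ✓ → 71
ticket_id=910: ✓ → 61
age_days_sum = 63 + 66 + 14 + 21 + 38 + 49 + 71 + 61 = 383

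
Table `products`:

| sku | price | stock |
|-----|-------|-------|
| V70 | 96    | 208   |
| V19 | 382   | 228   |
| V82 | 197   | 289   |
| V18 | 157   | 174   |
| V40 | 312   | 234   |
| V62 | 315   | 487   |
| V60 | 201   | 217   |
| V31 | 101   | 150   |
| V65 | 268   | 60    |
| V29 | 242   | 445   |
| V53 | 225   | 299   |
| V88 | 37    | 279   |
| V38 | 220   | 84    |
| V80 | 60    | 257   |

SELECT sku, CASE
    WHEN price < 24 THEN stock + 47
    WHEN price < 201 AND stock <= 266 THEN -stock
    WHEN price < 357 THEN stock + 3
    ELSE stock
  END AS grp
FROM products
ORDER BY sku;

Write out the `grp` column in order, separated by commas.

-174, 228, 448, -150, 87, 237, 302, 220, 490, 63, -208, -257, 292, 282

sku=V18: price < 201 AND stock <= 266 → -174
sku=V19: ELSE → 228
sku=V29: price < 357 → 448
sku=V31: price < 201 AND stock <= 266 → -150
sku=V38: price < 357 → 87
sku=V40: price < 357 → 237
sku=V53: price < 357 → 302
sku=V60: price < 357 → 220
sku=V62: price < 357 → 490
sku=V65: price < 357 → 63
sku=V70: price < 201 AND stock <= 266 → -208
sku=V80: price < 201 AND stock <= 266 → -257
sku=V82: price < 357 → 292
sku=V88: price < 357 → 282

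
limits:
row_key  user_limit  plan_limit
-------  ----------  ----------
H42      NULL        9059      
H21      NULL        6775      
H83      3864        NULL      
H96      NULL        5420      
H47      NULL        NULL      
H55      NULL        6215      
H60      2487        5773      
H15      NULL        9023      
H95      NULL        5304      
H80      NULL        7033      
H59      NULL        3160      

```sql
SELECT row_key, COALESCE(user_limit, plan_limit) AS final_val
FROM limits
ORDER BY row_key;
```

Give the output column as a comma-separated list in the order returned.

9023, 6775, 9059, NULL, 6215, 3160, 2487, 7033, 3864, 5304, 5420

row_key=H15: user_limit=NULL, plan_limit=9023 → 9023
row_key=H21: user_limit=NULL, plan_limit=6775 → 6775
row_key=H42: user_limit=NULL, plan_limit=9059 → 9059
row_key=H47: user_limit=NULL, plan_limit=NULL (all NULL) → NULL
row_key=H55: user_limit=NULL, plan_limit=6215 → 6215
row_key=H59: user_limit=NULL, plan_limit=3160 → 3160
row_key=H60: user_limit=2487 → 2487
row_key=H80: user_limit=NULL, plan_limit=7033 → 7033
row_key=H83: user_limit=3864 → 3864
row_key=H95: user_limit=NULL, plan_limit=5304 → 5304
row_key=H96: user_limit=NULL, plan_limit=5420 → 5420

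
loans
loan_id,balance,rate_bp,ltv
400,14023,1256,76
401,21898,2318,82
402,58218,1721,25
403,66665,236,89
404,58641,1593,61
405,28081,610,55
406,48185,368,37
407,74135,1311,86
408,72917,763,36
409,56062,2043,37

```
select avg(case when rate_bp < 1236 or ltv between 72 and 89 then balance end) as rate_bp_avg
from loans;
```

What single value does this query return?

loan_id=400: ✓ → 14023
loan_id=401: ✓ → 21898
loan_id=402: ✗
loan_id=403: ✓ → 66665
loan_id=404: ✗
loan_id=405: ✓ → 28081
loan_id=406: ✓ → 48185
loan_id=407: ✓ → 74135
loan_id=408: ✓ → 72917
loan_id=409: ✗
rate_bp_avg = (14023 + 21898 + 66665 + 28081 + 48185 + 74135 + 72917) / 7 = 46557.7142857143

46557.7142857143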